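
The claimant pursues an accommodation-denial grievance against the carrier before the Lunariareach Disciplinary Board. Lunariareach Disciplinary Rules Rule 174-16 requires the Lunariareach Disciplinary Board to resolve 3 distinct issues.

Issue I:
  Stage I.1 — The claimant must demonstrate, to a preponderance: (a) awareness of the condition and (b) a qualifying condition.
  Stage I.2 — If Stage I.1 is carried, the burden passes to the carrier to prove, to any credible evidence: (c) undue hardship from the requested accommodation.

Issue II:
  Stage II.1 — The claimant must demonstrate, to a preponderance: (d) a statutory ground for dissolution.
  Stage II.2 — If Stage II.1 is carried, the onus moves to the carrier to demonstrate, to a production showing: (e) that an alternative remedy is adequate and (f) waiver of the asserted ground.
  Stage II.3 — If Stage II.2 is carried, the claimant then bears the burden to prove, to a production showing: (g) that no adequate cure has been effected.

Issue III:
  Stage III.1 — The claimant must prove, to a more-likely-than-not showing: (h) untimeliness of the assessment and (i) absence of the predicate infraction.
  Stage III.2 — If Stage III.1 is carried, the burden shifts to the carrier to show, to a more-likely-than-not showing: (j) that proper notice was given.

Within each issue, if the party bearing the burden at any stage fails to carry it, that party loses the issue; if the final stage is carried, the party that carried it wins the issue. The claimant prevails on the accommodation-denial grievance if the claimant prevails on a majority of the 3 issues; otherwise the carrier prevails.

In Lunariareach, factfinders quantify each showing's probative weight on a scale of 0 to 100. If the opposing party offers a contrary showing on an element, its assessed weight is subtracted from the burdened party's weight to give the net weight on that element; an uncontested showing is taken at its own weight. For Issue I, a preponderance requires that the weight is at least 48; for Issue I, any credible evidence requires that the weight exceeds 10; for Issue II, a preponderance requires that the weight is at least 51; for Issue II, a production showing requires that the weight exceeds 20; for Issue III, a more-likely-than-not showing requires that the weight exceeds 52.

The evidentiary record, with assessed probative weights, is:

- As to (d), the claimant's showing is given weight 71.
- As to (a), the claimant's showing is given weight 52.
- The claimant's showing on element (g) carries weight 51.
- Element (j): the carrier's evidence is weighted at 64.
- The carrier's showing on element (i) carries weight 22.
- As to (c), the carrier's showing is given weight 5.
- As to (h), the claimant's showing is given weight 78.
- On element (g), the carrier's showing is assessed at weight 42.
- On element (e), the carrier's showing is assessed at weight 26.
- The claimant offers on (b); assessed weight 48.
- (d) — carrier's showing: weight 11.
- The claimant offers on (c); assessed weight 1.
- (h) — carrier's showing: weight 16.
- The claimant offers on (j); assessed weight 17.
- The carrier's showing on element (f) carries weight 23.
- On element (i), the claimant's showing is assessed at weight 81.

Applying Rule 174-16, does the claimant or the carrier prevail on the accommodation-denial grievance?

— Issue I —
Stage I.1 — burden on claimant; standard: a preponderance (weight is at least 48).
    (a): 52 ≥ 48 [met]
    (b): 48 ≥ 48 [met]
  Stage I.1 carried; the burden shifts to the carrier.
Stage I.2 — burden on carrier; standard: any credible evidence (weight exceeds 10).
    (c): 5 − 1 = 4 ≤ 10 [not met]
  The carrier does not carry Stage I.2.
So the claimant prevails on this issue.
— Issue II —
Stage II.1 (claimant, a preponderance, weight is at least 51): (d) net 71−11=60 ≥ 51 — meets.
  Stage II.1 carried; the burden shifts to the carrier.
Stage II.2 (carrier, a production showing, weight exceeds 20): (e) 26 > 20 — meets; (f) 23 > 20 — meets.
  Stage II.2 carried; the burden shifts to the claimant.
Stage II.3 (claimant, a production showing, weight exceeds 20): (g) net 51−42=9 ≤ 20 — fails.
  Stage II.3 not carried; the claimant fails its burden.
The carrier prevails on this issue.
— Issue III —
Stage III.1 — burden on claimant; standard: a more-likely-than-not showing (weight exceeds 52).
    (h): 78 − 16 = 62 > 52 [met]
    (i): 81 − 22 = 59 > 52 [met]
  Stage III.1 carried; the burden shifts to the carrier.
Stage III.2 — burden on carrier; standard: a more-likely-than-not showing (weight exceeds 52).
    (j): 64 − 17 = 47 ≤ 52 [not met]
  Not every element is met, so the carrier fails to carry Stage III.2.
The claimant prevails on this issue.
Per-issue: Issue I → claimant; Issue II → carrier; Issue III → claimant. The claimant must prevail on a majority of issues; overall, the claimant prevails.

claimant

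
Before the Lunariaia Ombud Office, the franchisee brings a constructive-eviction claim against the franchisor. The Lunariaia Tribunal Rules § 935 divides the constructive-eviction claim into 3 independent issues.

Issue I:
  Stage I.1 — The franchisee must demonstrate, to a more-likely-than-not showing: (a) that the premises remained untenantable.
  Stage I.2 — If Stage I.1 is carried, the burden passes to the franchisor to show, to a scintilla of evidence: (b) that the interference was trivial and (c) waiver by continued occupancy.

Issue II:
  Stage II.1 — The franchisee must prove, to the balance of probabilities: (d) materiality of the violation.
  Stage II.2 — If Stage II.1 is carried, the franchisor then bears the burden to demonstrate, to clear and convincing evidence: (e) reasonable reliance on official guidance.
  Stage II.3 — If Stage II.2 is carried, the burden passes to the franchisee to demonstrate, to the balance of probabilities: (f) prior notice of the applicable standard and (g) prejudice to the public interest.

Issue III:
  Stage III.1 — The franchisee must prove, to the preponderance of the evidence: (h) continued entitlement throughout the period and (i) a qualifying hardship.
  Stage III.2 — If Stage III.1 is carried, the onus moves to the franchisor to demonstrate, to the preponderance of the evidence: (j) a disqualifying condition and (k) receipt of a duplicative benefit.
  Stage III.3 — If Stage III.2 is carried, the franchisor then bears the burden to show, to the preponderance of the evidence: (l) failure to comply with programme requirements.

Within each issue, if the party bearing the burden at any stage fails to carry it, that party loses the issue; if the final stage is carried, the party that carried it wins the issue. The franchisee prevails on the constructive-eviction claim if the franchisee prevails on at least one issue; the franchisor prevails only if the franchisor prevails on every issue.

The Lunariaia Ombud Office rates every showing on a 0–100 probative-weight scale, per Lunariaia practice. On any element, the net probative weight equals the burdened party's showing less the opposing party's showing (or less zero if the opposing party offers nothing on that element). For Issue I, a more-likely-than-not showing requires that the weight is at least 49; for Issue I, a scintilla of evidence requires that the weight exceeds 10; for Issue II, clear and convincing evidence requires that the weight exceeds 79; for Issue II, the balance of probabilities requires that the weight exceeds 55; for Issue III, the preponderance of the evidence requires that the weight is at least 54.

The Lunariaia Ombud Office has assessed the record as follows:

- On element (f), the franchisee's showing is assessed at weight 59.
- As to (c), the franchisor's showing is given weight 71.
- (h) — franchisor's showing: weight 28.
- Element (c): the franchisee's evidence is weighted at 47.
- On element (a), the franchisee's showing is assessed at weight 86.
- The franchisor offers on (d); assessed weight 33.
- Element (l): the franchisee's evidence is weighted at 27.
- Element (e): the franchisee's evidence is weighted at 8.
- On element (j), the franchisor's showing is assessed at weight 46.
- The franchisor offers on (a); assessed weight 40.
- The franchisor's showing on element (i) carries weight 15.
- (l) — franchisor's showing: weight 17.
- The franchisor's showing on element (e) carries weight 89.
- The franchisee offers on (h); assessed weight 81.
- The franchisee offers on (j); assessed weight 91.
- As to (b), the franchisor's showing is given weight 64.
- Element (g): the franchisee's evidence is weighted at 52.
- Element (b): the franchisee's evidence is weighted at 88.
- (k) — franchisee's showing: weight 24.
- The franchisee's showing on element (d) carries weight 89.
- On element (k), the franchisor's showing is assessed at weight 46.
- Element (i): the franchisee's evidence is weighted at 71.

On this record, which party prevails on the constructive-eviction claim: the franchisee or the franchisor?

franchisor

— Issue I —
At Stage I.1 the franchisee must meet a more-likely-than-not showing (weight is at least 49): on (a) the weight is 86 less the opposing 40 gives net 46, which does not reach 49, so (a) does not meet the standard.
  Not every element is met, so the franchisee fails to carry Stage I.1.
So the franchisor prevails on this issue.
— Issue II —
At Stage II.1 the franchisee must meet the balance of probabilities (weight exceeds 55): on (d) the weight is 89 less the opposing 33 gives net 56, > 55, so (d) meets the standard.
  All elements met. The burden passes to the franchisor.
At Stage II.2 the franchisor must meet clear and convincing evidence (weight exceeds 79): on (e) the weight is 89 less the opposing 8 gives net 81, > 79, so (e) meets the standard.
  All elements met. The burden passes to the franchisee.
At Stage II.3 the franchisee must meet the balance of probabilities (weight exceeds 55): on (f) the weight is 59, > 55, so (f) meets the standard; on (g) the weight is 52, which does not exceed 55, so (g) does not meet the standard.
  Stage II.3 not carried; the franchisee fails its burden.
The analysis ends at Stage II.3; the franchisor prevails on this issue.
— Issue III —
At Stage III.1 the franchisee must meet the preponderance of the evidence (weight is at least 54): on (h) the weight is 81 less the opposing 28 gives net 53, < 54, so (h) does not meet the standard; on (i) the weight is 71 less the opposing 15 gives net 56, ≥ 54, so (i) meets the standard.
  Stage III.1 not carried; the franchisee fails its burden.
The franchisor prevails on this issue.
Per-issue: Issue I → franchisor; Issue II → franchisor; Issue III → franchisor. The franchisee must prevail on at least one issue; overall, the franchisor prevails.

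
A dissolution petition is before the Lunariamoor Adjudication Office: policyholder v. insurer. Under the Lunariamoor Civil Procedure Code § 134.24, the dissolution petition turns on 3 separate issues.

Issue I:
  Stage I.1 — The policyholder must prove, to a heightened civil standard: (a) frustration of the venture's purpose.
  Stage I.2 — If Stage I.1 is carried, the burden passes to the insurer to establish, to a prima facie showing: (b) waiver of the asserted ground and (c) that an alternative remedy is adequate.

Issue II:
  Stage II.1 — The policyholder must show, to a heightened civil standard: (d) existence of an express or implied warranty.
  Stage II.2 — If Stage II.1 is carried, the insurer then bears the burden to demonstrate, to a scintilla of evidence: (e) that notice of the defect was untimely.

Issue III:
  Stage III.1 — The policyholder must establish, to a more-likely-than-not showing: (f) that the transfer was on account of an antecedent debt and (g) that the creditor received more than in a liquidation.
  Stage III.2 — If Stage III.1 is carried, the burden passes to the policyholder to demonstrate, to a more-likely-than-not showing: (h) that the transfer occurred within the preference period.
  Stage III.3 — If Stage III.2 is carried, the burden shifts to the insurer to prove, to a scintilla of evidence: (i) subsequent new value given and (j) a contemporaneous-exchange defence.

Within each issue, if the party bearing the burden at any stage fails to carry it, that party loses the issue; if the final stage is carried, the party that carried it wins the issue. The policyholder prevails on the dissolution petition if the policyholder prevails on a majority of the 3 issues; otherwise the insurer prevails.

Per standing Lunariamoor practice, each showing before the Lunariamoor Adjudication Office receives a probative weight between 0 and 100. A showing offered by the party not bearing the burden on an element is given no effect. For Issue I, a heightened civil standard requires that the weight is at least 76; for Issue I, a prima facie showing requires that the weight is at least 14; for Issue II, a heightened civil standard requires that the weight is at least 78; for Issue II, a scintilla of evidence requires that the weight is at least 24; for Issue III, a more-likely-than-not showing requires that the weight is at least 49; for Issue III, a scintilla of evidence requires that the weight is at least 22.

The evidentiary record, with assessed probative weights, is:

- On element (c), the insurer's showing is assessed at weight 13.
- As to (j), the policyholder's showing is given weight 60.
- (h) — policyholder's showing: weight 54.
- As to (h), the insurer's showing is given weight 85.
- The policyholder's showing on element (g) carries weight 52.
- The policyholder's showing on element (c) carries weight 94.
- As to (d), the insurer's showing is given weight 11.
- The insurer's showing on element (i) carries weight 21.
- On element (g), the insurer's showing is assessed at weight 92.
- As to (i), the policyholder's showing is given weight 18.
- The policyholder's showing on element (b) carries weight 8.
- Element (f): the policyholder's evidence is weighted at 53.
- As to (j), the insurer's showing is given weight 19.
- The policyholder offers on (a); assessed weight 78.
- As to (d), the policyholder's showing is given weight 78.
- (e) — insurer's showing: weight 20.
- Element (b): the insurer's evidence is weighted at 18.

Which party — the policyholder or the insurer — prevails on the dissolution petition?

— Issue I —
At Stage I.1 the policyholder must meet a heightened civil standard (weight is at least 76): on (a) the weight is 78, which does reach 76, so (a) meets the standard.
  Stage I.1 is satisfied; the onus moves to the insurer.
At Stage I.2 the insurer must meet a prima facie showing (weight is at least 14): on (b) the weight is 18 (the policyholder's 8 is given no effect), which does reach 14, so (b) meets the standard; on (c) the weight is 13 (the policyholder's 94 is given no effect), which does not reach 14, so (c) does not meet the standard.
  Stage I.2 not carried; the insurer fails its burden.
The policyholder prevails on this issue.
— Issue II —
At Stage II.1 the policyholder must meet a heightened civil standard (weight is at least 78): on (d) the weight is 78 (the insurer's 11 is given no effect), which does reach 78, so (d) meets the standard.
  Stage II.1 carried; the burden shifts to the insurer.
At Stage II.2 the insurer must meet a scintilla of evidence (weight is at least 24): on (e) the weight is 20, which does not reach 24, so (e) does not meet the standard.
  Not every element is met, so the insurer fails to carry Stage II.2.
So the policyholder prevails on this issue.
— Issue III —
Stage III.1 (policyholder, a more-likely-than-not showing, weight is at least 49): (f) 53 ≥ 49 — meets; (g) 52 (insurer's 92 disregarded) ≥ 49 — meets.
  All elements met. The policyholder retains the burden for Stage III.2.
Stage III.2 (policyholder, a more-likely-than-not showing, weight is at least 49): (h) 54 (insurer's 85 disregarded) ≥ 49 — meets.
  Stage III.2 carried; the burden shifts to the insurer.
Stage III.3 (insurer, a scintilla of evidence, weight is at least 22): (i) 21 (policyholder's 18 disregarded) < 22 — fails; (j) 19 (policyholder's 60 disregarded) < 22 — fails.
  The insurer does not carry Stage III.3.
So the policyholder prevails on this issue.
Per-issue: Issue I → policyholder; Issue II → policyholder; Issue III → policyholder. The policyholder must prevail on a majority of issues; overall, the policyholder prevails.

policyholder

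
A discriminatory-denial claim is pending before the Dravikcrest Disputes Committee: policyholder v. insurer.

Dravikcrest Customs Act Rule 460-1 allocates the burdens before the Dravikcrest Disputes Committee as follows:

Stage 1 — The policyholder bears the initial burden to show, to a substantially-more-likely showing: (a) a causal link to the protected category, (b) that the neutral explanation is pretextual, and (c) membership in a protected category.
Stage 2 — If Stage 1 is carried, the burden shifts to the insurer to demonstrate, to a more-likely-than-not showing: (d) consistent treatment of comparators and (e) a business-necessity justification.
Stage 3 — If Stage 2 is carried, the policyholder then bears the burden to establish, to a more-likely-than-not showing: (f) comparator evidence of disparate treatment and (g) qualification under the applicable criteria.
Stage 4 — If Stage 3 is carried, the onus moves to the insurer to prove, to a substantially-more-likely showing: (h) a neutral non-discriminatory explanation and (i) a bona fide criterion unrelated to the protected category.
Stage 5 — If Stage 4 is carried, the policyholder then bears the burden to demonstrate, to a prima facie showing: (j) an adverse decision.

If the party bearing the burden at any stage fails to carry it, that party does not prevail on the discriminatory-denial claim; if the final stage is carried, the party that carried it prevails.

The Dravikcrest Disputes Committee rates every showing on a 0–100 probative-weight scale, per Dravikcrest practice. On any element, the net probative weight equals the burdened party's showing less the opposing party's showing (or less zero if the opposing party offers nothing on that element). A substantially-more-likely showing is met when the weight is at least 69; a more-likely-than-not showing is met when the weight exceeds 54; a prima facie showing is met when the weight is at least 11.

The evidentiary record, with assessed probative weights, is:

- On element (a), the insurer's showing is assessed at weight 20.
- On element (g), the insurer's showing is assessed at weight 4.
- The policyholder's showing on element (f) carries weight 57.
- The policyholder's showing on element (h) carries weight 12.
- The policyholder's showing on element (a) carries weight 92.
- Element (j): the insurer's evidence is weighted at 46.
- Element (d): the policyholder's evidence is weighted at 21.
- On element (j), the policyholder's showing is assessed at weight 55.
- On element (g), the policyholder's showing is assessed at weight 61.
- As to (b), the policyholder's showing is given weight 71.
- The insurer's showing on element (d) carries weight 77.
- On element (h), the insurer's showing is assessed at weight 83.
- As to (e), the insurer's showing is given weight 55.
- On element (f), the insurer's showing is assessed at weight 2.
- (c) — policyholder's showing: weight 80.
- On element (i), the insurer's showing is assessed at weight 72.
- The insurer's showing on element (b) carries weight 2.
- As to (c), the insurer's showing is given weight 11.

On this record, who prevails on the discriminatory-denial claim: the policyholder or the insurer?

insurer

Stage 1 (policyholder, a substantially-more-likely showing, weight is at least 69): (a) net 92−20=72 ≥ 69 — meets; (b) net 71−2=69 ≥ 69 — meets; (c) net 80−11=69 ≥ 69 — meets.
  Stage 1 carried; the burden shifts to the insurer.
Stage 2 (insurer, a more-likely-than-not showing, weight exceeds 54): (d) net 77−21=56 > 54 — meets; (e) 55 > 54 — meets.
  All elements met. The burden passes to the policyholder.
Stage 3 (policyholder, a more-likely-than-not showing, weight exceeds 54): (f) net 57−2=55 > 54 — meets; (g) net 61−4=57 > 54 — meets.
  The policyholder carries Stage 3; the insurer now bears the burden.
Stage 4 (insurer, a substantially-more-likely showing, weight is at least 69): (h) net 83−12=71 ≥ 69 — meets; (i) 72 ≥ 69 — meets.
  The insurer carries Stage 4; the policyholder now bears the burden.
Stage 5 (policyholder, a prima facie showing, weight is at least 11): (j) net 55−46=9 < 11 — fails.
  The policyholder does not carry Stage 5.
The insurer prevails.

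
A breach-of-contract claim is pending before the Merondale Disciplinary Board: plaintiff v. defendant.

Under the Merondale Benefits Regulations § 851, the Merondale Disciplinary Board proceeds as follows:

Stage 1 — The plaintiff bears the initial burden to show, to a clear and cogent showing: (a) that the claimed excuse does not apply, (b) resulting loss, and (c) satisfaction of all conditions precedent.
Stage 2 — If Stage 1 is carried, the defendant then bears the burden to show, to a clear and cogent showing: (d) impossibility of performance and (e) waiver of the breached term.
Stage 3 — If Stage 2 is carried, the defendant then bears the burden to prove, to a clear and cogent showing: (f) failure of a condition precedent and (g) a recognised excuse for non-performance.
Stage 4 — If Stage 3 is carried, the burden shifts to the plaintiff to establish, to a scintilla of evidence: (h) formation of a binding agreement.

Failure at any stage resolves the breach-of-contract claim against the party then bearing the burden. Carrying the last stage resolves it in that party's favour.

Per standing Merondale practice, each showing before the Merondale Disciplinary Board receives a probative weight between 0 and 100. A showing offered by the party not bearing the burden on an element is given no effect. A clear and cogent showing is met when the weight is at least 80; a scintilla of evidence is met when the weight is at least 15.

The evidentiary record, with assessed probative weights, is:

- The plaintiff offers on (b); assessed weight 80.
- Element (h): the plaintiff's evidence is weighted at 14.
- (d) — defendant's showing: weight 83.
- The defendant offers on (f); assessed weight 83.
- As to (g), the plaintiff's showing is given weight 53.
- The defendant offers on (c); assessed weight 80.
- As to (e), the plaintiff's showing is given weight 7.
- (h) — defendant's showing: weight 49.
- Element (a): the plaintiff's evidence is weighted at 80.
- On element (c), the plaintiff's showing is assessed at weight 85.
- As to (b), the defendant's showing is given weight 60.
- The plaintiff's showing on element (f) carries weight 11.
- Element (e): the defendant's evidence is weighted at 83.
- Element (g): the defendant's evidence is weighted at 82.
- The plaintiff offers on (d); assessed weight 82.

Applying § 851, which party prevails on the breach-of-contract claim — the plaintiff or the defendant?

defendant

Stage 1 — burden on plaintiff; standard: a clear and cogent showing (weight is at least 80).
    (a): 80 ≥ 80 [met]
    (b): 80 (defendant's 60 disregarded) ≥ 80 [met]
    (c): 85 (defendant's 80 disregarded) ≥ 80 [met]
  All elements met. The burden passes to the defendant.
Stage 2 — burden on defendant; standard: a clear and cogent showing (weight is at least 80).
    (d): 83 (plaintiff's 82 disregarded) ≥ 80 [met]
    (e): 83 (plaintiff's 7 disregarded) ≥ 80 [met]
  Stage 2 is satisfied; the defendant continues to bear the burden.
Stage 3 — burden on defendant; standard: a clear and cogent showing (weight is at least 80).
    (f): 83 (plaintiff's 11 disregarded) ≥ 80 [met]
    (g): 82 (plaintiff's 53 disregarded) ≥ 80 [met]
  The defendant carries Stage 3; the plaintiff now bears the burden.
Stage 4 — burden on plaintiff; standard: a scintilla of evidence (weight is at least 15).
    (h): 14 (defendant's 49 disregarded) < 15 [not met]
  Not every element is met, so the plaintiff fails to carry Stage 4.
So the defendant prevails.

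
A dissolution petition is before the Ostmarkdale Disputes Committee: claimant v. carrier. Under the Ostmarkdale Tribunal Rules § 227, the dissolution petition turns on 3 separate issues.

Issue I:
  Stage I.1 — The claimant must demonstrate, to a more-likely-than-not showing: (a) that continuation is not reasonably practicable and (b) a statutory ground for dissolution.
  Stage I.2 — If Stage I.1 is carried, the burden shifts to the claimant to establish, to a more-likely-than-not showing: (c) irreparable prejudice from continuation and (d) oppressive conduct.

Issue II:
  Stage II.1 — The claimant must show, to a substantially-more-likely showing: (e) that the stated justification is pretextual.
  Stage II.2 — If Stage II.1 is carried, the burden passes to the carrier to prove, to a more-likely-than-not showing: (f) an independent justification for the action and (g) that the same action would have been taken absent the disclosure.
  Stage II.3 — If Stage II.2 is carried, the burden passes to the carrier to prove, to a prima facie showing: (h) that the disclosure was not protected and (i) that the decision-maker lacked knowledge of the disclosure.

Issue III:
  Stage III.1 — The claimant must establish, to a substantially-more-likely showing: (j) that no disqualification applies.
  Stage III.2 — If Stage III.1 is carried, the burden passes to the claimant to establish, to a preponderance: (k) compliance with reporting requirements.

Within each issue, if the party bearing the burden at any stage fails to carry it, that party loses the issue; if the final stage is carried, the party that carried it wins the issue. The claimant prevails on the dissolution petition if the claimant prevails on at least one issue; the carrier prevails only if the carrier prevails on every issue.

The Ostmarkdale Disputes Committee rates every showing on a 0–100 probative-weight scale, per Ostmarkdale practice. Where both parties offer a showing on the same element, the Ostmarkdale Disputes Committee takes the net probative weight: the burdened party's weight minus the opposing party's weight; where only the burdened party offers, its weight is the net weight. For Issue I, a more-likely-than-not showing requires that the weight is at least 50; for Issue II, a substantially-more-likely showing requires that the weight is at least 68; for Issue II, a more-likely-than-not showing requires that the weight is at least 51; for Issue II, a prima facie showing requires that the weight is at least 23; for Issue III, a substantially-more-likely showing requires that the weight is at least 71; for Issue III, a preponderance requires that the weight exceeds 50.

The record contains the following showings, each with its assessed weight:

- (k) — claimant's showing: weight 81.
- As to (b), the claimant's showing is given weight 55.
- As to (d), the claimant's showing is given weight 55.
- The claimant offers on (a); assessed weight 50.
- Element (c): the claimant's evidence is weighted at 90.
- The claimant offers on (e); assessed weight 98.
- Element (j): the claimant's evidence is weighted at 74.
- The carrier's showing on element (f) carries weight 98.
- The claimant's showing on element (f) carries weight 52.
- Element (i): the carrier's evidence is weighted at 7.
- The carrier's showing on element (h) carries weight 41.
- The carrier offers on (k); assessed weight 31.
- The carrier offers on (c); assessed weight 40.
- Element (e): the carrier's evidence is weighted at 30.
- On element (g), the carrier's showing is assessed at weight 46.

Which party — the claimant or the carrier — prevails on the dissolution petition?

— Issue I —
Stage I.1 (claimant, a more-likely-than-not showing, weight is at least 50): (a) 50 ≥ 50 — meets; (b) 55 ≥ 50 — meets.
  All elements met. The claimant retains the burden for Stage I.2.
Stage I.2 (claimant, a more-likely-than-not showing, weight is at least 50): (c) net 90−40=50 ≥ 50 — meets; (d) 55 ≥ 50 — meets.
  Stage I.2 carried; the final stage is satisfied.
Every stage carried; the claimant prevails on this issue.
— Issue II —
At Stage II.1 the claimant must meet a substantially-more-likely showing (weight is at least 68): on (e) the weight is 98 less the opposing 30 gives net 68, which does reach 68, so (e) meets the standard.
  Stage II.1 is satisfied; the onus moves to the carrier.
At Stage II.2 the carrier must meet a more-likely-than-not showing (weight is at least 51): on (f) the weight is 98 less the opposing 52 gives net 46, < 51, so (f) does not meet the standard; on (g) the weight is 46, < 51, so (g) does not meet the standard.
  Not every element is met, so the carrier fails to carry Stage II.2.
The analysis ends at Stage II.2; the claimant prevails on this issue.
— Issue III —
At Stage III.1 the claimant must meet a substantially-more-likely showing (weight is at least 71): on (j) the weight is 74, which does reach 71, so (j) meets the standard.
  Stage III.1 is satisfied; the claimant continues to bear the burden.
At Stage III.2 the claimant must meet a preponderance (weight exceeds 50): on (k) the weight is 81 less the opposing 31 gives net 50, which does not exceed 50, so (k) does not meet the standard.
  Stage III.2 not carried; the claimant fails its burden.
The analysis ends at Stage III.2; the carrier prevails on this issue.
Per-issue: Issue I → claimant; Issue II → claimant; Issue III → carrier. The claimant must prevail on at least one issue; overall, the claimant prevails.

claimant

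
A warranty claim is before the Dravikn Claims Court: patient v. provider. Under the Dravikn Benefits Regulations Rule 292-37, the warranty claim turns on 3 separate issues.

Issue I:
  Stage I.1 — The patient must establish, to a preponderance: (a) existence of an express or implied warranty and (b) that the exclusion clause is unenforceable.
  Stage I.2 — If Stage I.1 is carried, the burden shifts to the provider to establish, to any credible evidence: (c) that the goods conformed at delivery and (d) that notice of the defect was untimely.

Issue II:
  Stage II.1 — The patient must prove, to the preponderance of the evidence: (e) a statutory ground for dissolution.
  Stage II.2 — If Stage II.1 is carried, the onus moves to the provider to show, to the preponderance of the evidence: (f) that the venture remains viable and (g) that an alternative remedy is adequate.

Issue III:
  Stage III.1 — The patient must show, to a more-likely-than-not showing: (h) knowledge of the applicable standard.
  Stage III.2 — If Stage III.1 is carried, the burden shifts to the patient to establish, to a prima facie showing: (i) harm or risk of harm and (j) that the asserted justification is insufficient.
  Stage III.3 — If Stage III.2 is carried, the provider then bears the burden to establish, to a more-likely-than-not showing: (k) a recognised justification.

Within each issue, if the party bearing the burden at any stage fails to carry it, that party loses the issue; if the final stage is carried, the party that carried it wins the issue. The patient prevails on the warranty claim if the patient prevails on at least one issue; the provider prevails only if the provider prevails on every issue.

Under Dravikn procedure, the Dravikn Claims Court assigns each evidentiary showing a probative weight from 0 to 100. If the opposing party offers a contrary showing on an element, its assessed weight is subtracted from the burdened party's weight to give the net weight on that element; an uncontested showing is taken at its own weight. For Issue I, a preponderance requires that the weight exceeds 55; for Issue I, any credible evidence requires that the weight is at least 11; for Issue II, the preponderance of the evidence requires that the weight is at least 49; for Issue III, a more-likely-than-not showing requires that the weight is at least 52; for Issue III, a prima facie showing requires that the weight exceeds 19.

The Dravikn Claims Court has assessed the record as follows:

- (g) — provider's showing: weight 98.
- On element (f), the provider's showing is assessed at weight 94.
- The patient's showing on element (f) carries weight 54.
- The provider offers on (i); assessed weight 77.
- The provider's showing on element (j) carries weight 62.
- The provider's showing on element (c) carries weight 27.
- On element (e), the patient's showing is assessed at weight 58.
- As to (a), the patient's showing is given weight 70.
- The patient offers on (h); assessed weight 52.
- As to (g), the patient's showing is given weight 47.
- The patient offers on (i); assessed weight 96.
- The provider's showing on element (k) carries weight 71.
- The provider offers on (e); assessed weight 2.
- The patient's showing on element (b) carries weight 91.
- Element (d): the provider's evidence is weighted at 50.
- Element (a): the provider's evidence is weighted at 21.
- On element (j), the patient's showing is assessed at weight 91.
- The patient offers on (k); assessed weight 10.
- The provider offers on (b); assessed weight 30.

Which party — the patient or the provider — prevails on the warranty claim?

— Issue I —
Stage I.1 — burden on patient; standard: a preponderance (weight exceeds 55).
    (a): 70 − 21 = 49 ≤ 55 [not met]
    (b): 91 − 30 = 61 > 55 [met]
  Stage I.1 not carried; the patient fails its burden.
The provider prevails on this issue.
— Issue II —
Stage II.1 (patient, the preponderance of the evidence, weight is at least 49): (e) net 58−2=56 ≥ 49 — meets.
  All elements met. The burden passes to the provider.
Stage II.2 (provider, the preponderance of the evidence, weight is at least 49): (f) net 94−54=40 < 49 — fails; (g) net 98−47=51 ≥ 49 — meets.
  Stage II.2 not carried; the provider fails its burden.
So the patient prevails on this issue.
— Issue III —
Stage III.1 — burden on patient; standard: a more-likely-than-not showing (weight is at least 52).
    (h): 52 ≥ 52 [met]
  Stage III.1 is satisfied; the patient continues to bear the burden.
Stage III.2 — burden on patient; standard: a prima facie showing (weight exceeds 19).
    (i): 96 − 77 = 19 ≤ 19 [not met]
    (j): 91 − 62 = 29 > 19 [met]
  Not every element is met, so the patient fails to carry Stage III.2.
The provider prevails on this issue.
Per-issue: Issue I → provider; Issue II → patient; Issue III → provider. The patient must prevail on at least one issue; overall, the patient prevails.

patient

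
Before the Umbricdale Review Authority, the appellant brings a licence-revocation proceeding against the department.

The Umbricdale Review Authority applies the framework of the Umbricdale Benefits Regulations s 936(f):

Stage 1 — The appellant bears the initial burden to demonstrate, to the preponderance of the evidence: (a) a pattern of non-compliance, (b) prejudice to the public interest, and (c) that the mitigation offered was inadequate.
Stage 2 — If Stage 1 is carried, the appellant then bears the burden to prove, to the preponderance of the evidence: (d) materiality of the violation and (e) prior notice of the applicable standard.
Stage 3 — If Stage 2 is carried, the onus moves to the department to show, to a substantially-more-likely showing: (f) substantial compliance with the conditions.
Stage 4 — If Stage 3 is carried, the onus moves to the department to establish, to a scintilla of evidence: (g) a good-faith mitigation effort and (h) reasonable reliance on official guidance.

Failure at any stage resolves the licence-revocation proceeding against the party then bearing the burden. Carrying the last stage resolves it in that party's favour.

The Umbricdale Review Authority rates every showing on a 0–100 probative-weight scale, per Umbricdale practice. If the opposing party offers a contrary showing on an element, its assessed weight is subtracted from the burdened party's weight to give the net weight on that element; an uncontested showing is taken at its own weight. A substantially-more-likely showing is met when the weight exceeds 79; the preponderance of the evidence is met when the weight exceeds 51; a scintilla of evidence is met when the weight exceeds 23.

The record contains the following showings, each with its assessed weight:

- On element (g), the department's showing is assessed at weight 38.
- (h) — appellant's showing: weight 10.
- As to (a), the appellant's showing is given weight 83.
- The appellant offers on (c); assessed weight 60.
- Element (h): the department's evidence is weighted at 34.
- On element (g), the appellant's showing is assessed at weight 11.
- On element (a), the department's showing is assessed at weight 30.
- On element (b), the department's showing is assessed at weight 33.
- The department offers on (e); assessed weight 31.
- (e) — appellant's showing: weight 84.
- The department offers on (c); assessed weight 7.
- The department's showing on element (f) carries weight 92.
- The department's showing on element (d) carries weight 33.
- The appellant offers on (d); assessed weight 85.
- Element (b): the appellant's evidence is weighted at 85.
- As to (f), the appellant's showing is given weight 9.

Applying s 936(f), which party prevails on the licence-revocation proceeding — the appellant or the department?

department

Stage 1 — burden on appellant; standard: the preponderance of the evidence (weight exceeds 51).
    (a): 83 − 30 = 53 > 51 [met]
    (b): 85 − 33 = 52 > 51 [met]
    (c): 60 − 7 = 53 > 51 [met]
  Stage 1 is satisfied; the appellant continues to bear the burden.
Stage 2 — burden on appellant; standard: the preponderance of the evidence (weight exceeds 51).
    (d): 85 − 33 = 52 > 51 [met]
    (e): 84 − 31 = 53 > 51 [met]
  The appellant carries Stage 2; the department now bears the burden.
Stage 3 — burden on department; standard: a substantially-more-likely showing (weight exceeds 79).
    (f): 92 − 9 = 83 > 79 [met]
  Stage 3 is satisfied; the department continues to bear the burden.
Stage 4 — burden on department; standard: a scintilla of evidence (weight exceeds 23).
    (g): 38 − 11 = 27 > 23 [met]
    (h): 34 − 10 = 24 > 23 [met]
  All elements met at the final stage.
Every stage carried; the department prevails.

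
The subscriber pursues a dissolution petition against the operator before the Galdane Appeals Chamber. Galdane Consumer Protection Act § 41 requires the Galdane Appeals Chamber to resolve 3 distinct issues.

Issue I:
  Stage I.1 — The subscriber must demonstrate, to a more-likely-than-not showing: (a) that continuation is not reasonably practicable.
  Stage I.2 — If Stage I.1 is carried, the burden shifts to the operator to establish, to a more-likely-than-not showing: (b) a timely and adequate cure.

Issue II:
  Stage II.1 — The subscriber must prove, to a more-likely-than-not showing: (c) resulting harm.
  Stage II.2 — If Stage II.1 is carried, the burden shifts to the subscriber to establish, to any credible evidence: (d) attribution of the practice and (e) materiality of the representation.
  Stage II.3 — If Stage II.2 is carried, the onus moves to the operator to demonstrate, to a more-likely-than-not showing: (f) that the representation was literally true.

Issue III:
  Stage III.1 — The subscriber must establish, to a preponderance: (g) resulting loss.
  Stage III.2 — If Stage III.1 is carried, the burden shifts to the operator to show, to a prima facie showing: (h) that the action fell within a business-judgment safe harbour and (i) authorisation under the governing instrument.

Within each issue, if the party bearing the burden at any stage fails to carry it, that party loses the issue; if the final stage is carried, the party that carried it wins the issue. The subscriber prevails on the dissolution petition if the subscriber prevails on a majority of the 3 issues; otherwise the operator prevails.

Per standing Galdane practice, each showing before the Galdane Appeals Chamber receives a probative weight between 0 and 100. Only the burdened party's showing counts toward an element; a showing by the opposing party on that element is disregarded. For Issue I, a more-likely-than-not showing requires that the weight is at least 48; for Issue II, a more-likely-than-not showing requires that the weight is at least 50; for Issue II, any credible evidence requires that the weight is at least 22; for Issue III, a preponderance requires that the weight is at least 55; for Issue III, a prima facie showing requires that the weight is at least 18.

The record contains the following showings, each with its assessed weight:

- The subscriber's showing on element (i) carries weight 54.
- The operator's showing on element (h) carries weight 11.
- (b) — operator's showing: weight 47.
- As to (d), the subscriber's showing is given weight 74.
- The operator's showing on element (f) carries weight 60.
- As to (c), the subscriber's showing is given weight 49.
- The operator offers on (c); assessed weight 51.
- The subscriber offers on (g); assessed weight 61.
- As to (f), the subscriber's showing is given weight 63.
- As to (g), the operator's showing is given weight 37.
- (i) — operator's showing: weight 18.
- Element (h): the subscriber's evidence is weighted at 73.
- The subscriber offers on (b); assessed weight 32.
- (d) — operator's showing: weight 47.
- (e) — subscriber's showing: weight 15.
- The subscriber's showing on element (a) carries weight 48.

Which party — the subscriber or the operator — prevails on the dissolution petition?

subscriber

— Issue I —
At Stage I.1 the subscriber must meet a more-likely-than-not showing (weight is at least 48): on (a) the weight is 48, ≥ 48, so (a) meets the standard.
  Stage I.1 is satisfied; the onus moves to the operator.
At Stage I.2 the operator must meet a more-likely-than-not showing (weight is at least 48): on (b) the weight is 47 (the subscriber's 32 is given no effect), < 48, so (b) does not meet the standard.
  Not every element is met, so the operator fails to carry Stage I.2.
The subscriber prevails on this issue.
— Issue II —
Stage II.1 (subscriber, a more-likely-than-not showing, weight is at least 50): (c) 49 (operator's 51 disregarded) < 50 — fails.
  Not every element is met, so the subscriber fails to carry Stage II.1.
The operator prevails on this issue.
— Issue III —
At Stage III.1 the subscriber must meet a preponderance (weight is at least 55): on (g) the weight is 61 (the operator's 37 is given no effect), ≥ 55, so (g) meets the standard.
  The subscriber carries Stage III.1; the operator now bears the burden.
At Stage III.2 the operator must meet a prima facie showing (weight is at least 18): on (h) the weight is 11 (the subscriber's 73 is given no effect), < 18, so (h) does not meet the standard; on (i) the weight is 18 (the subscriber's 54 is given no effect), which does reach 18, so (i) meets the standard.
  Not every element is met, so the operator fails to carry Stage III.2.
The analysis ends at Stage III.2; the subscriber prevails on this issue.
Per-issue: Issue I → subscriber; Issue II → operator; Issue III → subscriber. The subscriber must prevail on a majority of issues; overall, the subscriber prevails.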